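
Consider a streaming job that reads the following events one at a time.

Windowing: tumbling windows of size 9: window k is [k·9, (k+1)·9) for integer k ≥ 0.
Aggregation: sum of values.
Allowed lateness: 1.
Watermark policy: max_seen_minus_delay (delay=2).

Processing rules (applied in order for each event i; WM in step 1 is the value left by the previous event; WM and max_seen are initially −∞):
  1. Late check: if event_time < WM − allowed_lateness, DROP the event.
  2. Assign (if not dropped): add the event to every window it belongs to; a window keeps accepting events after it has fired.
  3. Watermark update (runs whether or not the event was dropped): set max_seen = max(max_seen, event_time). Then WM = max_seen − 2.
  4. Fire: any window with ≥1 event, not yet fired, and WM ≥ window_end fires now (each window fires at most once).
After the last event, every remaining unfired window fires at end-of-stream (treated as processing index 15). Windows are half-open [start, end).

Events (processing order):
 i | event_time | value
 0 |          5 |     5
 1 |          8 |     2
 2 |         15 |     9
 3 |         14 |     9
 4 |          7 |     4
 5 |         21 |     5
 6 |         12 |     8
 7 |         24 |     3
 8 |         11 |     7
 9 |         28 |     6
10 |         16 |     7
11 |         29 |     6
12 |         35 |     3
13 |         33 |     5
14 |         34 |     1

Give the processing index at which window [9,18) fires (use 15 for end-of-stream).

5

i=0 t=5 v=5: → [0,9); WM=3
i=1 t=8 v=2: → [0,9); WM=6
i=2 t=15 v=9: → [9,18); WM=13; [0,9) fires=7
i=3 t=14 v=9: → [9,18); WM=13
i=4 t=7 v=4: DROP (t<13-1); WM=13
i=5 t=21 v=5: → [18,27); WM=19; [9,18) fires=18
i=6 t=12 v=8: DROP (t<19-1); WM=19
i=7 t=24 v=3: → [18,27); WM=22
i=8 t=11 v=7: DROP (t<22-1); WM=22
i=9 t=28 v=6: → [27,36); WM=26
i=10 t=16 v=7: DROP (t<26-1); WM=26
i=11 t=29 v=6: → [27,36); WM=27; [18,27) fires=8
i=12 t=35 v=3: → [27,36); WM=33
i=13 t=33 v=5: → [27,36); WM=33
i=14 t=34 v=1: → [27,36); WM=33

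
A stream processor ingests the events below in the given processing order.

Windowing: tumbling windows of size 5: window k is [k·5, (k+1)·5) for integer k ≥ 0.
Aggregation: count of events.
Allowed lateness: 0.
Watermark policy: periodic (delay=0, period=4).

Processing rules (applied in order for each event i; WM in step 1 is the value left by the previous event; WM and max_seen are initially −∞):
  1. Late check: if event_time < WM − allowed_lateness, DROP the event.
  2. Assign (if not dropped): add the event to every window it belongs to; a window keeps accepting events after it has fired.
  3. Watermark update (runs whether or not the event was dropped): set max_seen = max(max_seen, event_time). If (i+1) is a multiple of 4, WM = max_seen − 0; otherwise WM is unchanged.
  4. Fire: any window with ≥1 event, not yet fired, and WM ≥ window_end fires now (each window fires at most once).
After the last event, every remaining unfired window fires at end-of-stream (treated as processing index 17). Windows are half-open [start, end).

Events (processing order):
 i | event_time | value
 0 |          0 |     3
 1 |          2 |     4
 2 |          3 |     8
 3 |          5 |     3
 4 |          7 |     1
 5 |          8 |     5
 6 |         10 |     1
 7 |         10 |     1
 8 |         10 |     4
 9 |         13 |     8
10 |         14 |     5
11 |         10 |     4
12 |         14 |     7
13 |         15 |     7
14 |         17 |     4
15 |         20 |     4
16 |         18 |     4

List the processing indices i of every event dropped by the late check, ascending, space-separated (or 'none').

i=0 t=0 v=3: → [0,5); WM=−∞
i=1 t=2 v=4: → [0,5); WM=−∞
i=2 t=3 v=8: → [0,5); WM=−∞
i=3 t=5 v=3: → [5,10); WM=5; [0,5) fires=3
i=4 t=7 v=1: → [5,10); WM=5
i=5 t=8 v=5: → [5,10); WM=5
i=6 t=10 v=1: → [10,15); WM=5
i=7 t=10 v=1: → [10,15); WM=10; [5,10) fires=3
i=8 t=10 v=4: → [10,15); WM=10
i=9 t=13 v=8: → [10,15); WM=10
i=10 t=14 v=5: → [10,15); WM=10
i=11 t=10 v=4: → [10,15); WM=14
i=12 t=14 v=7: → [10,15); WM=14
i=13 t=15 v=7: → [15,20); WM=14
i=14 t=17 v=4: → [15,20); WM=14
i=15 t=20 v=4: → [20,25); WM=20; [10,15) fires=7 [15,20) fires=2
i=16 t=18 v=4: DROP (t<20-0); WM=20

16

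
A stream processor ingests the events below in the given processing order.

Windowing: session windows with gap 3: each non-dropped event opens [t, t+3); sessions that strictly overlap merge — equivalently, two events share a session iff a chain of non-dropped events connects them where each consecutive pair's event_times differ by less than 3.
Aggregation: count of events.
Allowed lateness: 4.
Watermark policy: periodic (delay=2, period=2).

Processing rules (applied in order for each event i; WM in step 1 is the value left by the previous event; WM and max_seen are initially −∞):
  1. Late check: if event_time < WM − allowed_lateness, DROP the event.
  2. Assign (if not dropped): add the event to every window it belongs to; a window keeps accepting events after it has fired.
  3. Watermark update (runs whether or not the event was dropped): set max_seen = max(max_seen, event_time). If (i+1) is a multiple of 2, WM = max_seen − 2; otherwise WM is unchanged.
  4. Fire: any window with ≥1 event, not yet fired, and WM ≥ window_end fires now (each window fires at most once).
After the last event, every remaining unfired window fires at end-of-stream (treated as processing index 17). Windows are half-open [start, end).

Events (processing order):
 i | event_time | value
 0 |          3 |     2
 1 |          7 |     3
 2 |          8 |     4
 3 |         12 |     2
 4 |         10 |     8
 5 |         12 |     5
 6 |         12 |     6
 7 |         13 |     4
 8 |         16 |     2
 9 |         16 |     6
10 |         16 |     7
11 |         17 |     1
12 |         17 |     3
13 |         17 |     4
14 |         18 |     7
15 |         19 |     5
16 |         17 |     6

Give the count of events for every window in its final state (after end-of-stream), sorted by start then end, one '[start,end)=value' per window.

i=0 t=3 v=2: → [3,6); WM=−∞
i=1 t=7 v=3: → [7,10); WM=5
i=2 t=8 v=4: → [7,11); WM=5
i=3 t=12 v=2: → [12,15); WM=10
i=4 t=10 v=8: → [7,15); WM=10
i=5 t=12 v=5: → [7,15); WM=10
i=6 t=12 v=6: → [7,15); WM=10
i=7 t=13 v=4: → [7,16); WM=11
i=8 t=16 v=2: → [16,19); WM=11
i=9 t=16 v=6: → [16,19); WM=14
i=10 t=16 v=7: → [16,19); WM=14
i=11 t=17 v=1: → [16,20); WM=15
i=12 t=17 v=3: → [16,20); WM=15
i=13 t=17 v=4: → [16,20); WM=15
i=14 t=18 v=7: → [16,21); WM=15
i=15 t=19 v=5: → [16,22); WM=17
i=16 t=17 v=6: → [16,22); WM=17

[3,6)=1 [7,16)=7 [16,22)=9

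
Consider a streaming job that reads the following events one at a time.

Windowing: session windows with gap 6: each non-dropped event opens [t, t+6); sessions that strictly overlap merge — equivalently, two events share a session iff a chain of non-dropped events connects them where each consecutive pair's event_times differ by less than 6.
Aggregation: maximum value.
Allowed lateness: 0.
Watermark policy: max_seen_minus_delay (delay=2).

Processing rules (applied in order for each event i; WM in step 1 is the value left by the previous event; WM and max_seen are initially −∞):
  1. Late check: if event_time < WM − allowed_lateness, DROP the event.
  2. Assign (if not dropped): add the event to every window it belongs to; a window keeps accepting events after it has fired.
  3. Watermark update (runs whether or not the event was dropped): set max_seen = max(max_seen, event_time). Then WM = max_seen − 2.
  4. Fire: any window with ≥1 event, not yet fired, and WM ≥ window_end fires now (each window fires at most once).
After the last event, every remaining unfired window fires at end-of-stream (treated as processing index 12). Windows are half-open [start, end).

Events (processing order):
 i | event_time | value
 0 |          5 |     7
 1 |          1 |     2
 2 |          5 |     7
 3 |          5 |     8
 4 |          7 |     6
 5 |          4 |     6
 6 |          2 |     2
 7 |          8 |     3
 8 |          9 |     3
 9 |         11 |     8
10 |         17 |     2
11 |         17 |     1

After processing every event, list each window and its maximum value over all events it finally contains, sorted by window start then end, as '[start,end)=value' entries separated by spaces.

[5,17)=8 [17,23)=2

i=0 t=5 v=7: → [5,11); WM=3
i=1 t=1 v=2: DROP (t<3-0); WM=3
i=2 t=5 v=7: → [5,11); WM=3
i=3 t=5 v=8: → [5,11); WM=3
i=4 t=7 v=6: → [5,13); WM=5
i=5 t=4 v=6: DROP (t<5-0); WM=5
i=6 t=2 v=2: DROP (t<5-0); WM=5
i=7 t=8 v=3: → [5,14); WM=6
i=8 t=9 v=3: → [5,15); WM=7
i=9 t=11 v=8: → [5,17); WM=9
i=10 t=17 v=2: → [17,23); WM=15
i=11 t=17 v=1: → [17,23); WM=15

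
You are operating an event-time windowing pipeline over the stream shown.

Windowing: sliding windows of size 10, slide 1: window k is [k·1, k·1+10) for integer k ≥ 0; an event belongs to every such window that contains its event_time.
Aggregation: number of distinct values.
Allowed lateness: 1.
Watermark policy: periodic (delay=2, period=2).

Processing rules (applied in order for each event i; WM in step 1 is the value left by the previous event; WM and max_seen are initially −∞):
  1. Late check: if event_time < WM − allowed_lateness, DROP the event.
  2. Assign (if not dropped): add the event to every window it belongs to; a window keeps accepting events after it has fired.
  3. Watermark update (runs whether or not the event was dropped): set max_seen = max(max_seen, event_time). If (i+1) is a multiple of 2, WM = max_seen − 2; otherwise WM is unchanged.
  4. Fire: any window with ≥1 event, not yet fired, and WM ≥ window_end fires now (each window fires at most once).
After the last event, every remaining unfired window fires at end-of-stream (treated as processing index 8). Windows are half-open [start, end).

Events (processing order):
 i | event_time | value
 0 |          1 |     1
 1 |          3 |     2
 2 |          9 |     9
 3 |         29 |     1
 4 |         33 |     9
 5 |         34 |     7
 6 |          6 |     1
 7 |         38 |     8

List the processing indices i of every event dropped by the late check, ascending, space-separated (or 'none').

i=0 t=1 v=1: → [1,11),[0,10); WM=−∞
i=1 t=3 v=2: → [3,13),[2,12),[1,11),[0,10); WM=1
i=2 t=9 v=9: → [9,19),[8,18),[7,17),[6,16),[5,15),[4,14),[3,13),[2,12),[1,11),[0,10); WM=1
i=3 t=29 v=1: → [29,39),[28,38),[27,37),[26,36),[25,35),[24,34),[23,33),[22,32),[21,31),[20,30); WM=27; [0,10) fires=3 [1,11) fires=3 [2,12) fires=2 [3,13) fires=2 [4,14) fires=1 [5,15) fires=1 [6,16) fires=1 [7,17) fires=1 [8,18) fires=1 [9,19) fires=1
i=4 t=33 v=9: → [33,43),[32,42),[31,41),[30,40),[29,39),[28,38),[27,37),[26,36),[25,35),[24,34); WM=27
i=5 t=34 v=7: → [34,44),[33,43),[32,42),[31,41),[30,40),[29,39),[28,38),[27,37),[26,36),[25,35); WM=32; [20,30) fires=1 [21,31) fires=1 [22,32) fires=1
i=6 t=6 v=1: DROP (t<32-1); WM=32
i=7 t=38 v=8: → [38,48),[37,47),[36,46),[35,45),[34,44),[33,43),[32,42),[31,41),[30,40),[29,39); WM=36; [23,33) fires=1 [24,34) fires=2 [25,35) fires=3 [26,36) fires=3

6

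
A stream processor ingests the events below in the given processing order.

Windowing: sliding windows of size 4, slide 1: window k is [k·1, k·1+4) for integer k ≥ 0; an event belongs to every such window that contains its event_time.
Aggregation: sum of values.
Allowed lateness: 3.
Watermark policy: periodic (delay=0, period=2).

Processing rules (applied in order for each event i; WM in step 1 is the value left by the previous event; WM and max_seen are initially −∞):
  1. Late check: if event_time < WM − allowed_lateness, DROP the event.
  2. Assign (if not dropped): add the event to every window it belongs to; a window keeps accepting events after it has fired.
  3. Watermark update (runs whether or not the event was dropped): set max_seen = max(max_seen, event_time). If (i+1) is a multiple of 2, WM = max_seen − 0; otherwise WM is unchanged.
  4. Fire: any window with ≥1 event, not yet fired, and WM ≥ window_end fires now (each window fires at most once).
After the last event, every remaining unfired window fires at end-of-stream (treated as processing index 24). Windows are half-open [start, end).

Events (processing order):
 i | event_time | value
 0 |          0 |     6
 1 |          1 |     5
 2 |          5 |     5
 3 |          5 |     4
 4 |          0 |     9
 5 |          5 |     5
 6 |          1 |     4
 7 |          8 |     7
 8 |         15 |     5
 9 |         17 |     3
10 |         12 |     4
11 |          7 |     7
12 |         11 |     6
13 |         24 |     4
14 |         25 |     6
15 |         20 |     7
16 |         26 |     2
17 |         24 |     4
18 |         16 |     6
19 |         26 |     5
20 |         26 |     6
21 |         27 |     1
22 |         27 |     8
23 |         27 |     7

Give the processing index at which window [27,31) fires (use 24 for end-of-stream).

24

i=0 t=0 v=6: → [0,4); WM=−∞
i=1 t=1 v=5: → [1,5),[0,4); WM=1
i=2 t=5 v=5: → [5,9),[4,8),[3,7),[2,6); WM=1
i=3 t=5 v=4: → [5,9),[4,8),[3,7),[2,6); WM=5; [0,4) fires=11 [1,5) fires=5
i=4 t=0 v=9: DROP (t<5-3); WM=5
i=5 t=5 v=5: → [5,9),[4,8),[3,7),[2,6); WM=5
i=6 t=1 v=4: DROP (t<5-3); WM=5
i=7 t=8 v=7: → [8,12),[7,11),[6,10),[5,9); WM=8; [2,6) fires=14 [3,7) fires=14 [4,8) fires=14
i=8 t=15 v=5: → [15,19),[14,18),[13,17),[12,16); WM=8
i=9 t=17 v=3: → [17,21),[16,20),[15,19),[14,18); WM=17; [5,9) fires=21 [6,10) fires=7 [7,11) fires=7 [8,12) fires=7 [12,16) fires=5 [13,17) fires=5
i=10 t=12 v=4: DROP (t<17-3); WM=17
i=11 t=7 v=7: DROP (t<17-3); WM=17
i=12 t=11 v=6: DROP (t<17-3); WM=17
i=13 t=24 v=4: → [24,28),[23,27),[22,26),[21,25); WM=24; [14,18) fires=8 [15,19) fires=8 [16,20) fires=3 [17,21) fires=3
i=14 t=25 v=6: → [25,29),[24,28),[23,27),[22,26); WM=24
i=15 t=20 v=7: DROP (t<24-3); WM=25; [21,25) fires=4
i=16 t=26 v=2: → [26,30),[25,29),[24,28),[23,27); WM=25
i=17 t=24 v=4: → [24,28),[23,27),[22,26),[21,25); WM=26; [22,26) fires=14
i=18 t=16 v=6: DROP (t<26-3); WM=26
i=19 t=26 v=5: → [26,30),[25,29),[24,28),[23,27); WM=26
i=20 t=26 v=6: → [26,30),[25,29),[24,28),[23,27); WM=26
i=21 t=27 v=1: → [27,31),[26,30),[25,29),[24,28); WM=27; [23,27) fires=27
i=22 t=27 v=8: → [27,31),[26,30),[25,29),[24,28); WM=27
i=23 t=27 v=7: → [27,31),[26,30),[25,29),[24,28); WM=27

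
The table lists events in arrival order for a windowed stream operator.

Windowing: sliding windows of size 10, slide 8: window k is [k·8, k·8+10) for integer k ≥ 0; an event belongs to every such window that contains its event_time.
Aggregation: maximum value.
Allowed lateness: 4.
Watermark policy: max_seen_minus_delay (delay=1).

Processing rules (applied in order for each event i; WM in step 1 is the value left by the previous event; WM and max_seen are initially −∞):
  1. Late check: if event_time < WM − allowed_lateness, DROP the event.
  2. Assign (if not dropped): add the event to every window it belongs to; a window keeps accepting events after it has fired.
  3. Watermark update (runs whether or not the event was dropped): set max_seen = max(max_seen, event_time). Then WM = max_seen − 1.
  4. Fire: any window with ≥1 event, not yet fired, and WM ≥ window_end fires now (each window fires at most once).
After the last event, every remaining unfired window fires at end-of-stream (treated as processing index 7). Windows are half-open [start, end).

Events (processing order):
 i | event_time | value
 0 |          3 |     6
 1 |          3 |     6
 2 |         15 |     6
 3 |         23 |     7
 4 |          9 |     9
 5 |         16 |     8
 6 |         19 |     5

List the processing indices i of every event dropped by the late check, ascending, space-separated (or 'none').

i=0 t=3 v=6: → [0,10); WM=2
i=1 t=3 v=6: → [0,10); WM=2
i=2 t=15 v=6: → [8,18); WM=14; [0,10) fires=6
i=3 t=23 v=7: → [16,26); WM=22; [8,18) fires=6
i=4 t=9 v=9: DROP (t<22-4); WM=22
i=5 t=16 v=8: DROP (t<22-4); WM=22
i=6 t=19 v=5: → [16,26); WM=22

4 5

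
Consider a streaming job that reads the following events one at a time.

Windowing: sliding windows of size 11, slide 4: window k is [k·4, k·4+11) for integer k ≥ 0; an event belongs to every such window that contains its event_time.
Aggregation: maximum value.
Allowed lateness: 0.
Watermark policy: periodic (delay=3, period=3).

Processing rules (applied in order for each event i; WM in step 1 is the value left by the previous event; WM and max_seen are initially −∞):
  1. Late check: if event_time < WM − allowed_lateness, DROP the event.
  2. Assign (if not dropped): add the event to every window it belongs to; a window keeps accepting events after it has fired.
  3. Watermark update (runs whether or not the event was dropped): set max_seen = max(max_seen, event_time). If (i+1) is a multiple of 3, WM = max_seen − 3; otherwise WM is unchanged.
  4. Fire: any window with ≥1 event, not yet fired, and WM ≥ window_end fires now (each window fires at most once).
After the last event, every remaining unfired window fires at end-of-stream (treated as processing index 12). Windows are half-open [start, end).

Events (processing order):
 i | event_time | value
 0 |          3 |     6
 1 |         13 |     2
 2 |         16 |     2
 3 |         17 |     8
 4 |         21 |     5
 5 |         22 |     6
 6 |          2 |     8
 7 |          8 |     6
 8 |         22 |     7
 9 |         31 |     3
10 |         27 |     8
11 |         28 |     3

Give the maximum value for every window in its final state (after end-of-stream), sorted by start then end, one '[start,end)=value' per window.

[0,11)=6 [4,15)=2 [8,19)=8 [12,23)=8 [16,27)=8 [20,31)=8 [24,35)=8 [28,39)=3

i=0 t=3 v=6: → [0,11); WM=−∞
i=1 t=13 v=2: → [12,23),[8,19),[4,15); WM=−∞
i=2 t=16 v=2: → [16,27),[12,23),[8,19); WM=13; [0,11) fires=6
i=3 t=17 v=8: → [16,27),[12,23),[8,19); WM=13
i=4 t=21 v=5: → [20,31),[16,27),[12,23); WM=13
i=5 t=22 v=6: → [20,31),[16,27),[12,23); WM=19; [4,15) fires=2 [8,19) fires=8
i=6 t=2 v=8: DROP (t<19-0); WM=19
i=7 t=8 v=6: DROP (t<19-0); WM=19
i=8 t=22 v=7: → [20,31),[16,27),[12,23); WM=19
i=9 t=31 v=3: → [28,39),[24,35); WM=19
i=10 t=27 v=8: → [24,35),[20,31); WM=19
i=11 t=28 v=3: → [28,39),[24,35),[20,31); WM=28; [12,23) fires=8 [16,27) fires=8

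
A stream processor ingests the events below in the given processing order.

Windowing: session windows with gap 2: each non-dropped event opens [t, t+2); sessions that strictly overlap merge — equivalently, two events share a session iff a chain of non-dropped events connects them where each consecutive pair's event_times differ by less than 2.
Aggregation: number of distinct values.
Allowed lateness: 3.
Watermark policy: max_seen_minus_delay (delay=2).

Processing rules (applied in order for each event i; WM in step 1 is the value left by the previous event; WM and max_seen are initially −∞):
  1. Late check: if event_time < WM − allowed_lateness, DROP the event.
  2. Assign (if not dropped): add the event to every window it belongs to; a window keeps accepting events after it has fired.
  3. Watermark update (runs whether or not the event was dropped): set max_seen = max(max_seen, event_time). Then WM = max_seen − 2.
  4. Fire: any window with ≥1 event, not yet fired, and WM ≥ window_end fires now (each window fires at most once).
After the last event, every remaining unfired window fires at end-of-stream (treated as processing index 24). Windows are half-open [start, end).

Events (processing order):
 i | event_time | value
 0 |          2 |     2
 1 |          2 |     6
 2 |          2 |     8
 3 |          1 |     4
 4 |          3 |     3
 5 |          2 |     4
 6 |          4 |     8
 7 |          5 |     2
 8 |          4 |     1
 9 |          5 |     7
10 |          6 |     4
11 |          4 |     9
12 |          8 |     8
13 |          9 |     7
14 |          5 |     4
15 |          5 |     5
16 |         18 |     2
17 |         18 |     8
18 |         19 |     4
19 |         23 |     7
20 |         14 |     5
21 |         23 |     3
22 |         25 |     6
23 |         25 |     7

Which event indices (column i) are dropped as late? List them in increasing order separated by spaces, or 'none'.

i=0 t=2 v=2: → [2,4); WM=0
i=1 t=2 v=6: → [2,4); WM=0
i=2 t=2 v=8: → [2,4); WM=0
i=3 t=1 v=4: → [1,4); WM=0
i=4 t=3 v=3: → [1,5); WM=1
i=5 t=2 v=4: → [1,5); WM=1
i=6 t=4 v=8: → [1,6); WM=2
i=7 t=5 v=2: → [1,7); WM=3
i=8 t=4 v=1: → [1,7); WM=3
i=9 t=5 v=7: → [1,7); WM=3
i=10 t=6 v=4: → [1,8); WM=4
i=11 t=4 v=9: → [1,8); WM=4
i=12 t=8 v=8: → [8,10); WM=6
i=13 t=9 v=7: → [8,11); WM=7
i=14 t=5 v=4: → [1,8); WM=7
i=15 t=5 v=5: → [1,8); WM=7
i=16 t=18 v=2: → [18,20); WM=16
i=17 t=18 v=8: → [18,20); WM=16
i=18 t=19 v=4: → [18,21); WM=17
i=19 t=23 v=7: → [23,25); WM=21
i=20 t=14 v=5: DROP (t<21-3); WM=21
i=21 t=23 v=3: → [23,25); WM=21
i=22 t=25 v=6: → [25,27); WM=23
i=23 t=25 v=7: → [25,27); WM=23

20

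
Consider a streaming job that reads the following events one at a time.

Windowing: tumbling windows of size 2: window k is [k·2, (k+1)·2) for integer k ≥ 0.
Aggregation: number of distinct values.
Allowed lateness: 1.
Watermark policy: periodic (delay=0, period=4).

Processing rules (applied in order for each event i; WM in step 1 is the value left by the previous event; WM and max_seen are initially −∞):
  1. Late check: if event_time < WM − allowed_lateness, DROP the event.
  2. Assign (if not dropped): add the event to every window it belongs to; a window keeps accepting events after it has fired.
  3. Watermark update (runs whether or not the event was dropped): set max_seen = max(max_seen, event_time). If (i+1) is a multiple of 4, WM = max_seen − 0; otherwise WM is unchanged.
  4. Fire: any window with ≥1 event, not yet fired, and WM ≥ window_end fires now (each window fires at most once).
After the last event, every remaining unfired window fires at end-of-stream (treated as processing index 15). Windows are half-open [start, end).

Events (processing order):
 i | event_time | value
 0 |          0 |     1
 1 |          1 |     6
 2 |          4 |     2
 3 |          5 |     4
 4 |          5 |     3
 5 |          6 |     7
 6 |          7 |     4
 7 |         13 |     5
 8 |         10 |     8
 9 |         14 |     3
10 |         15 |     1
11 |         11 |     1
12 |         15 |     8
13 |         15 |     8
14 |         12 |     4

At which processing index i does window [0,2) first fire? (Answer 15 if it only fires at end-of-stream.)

i=0 t=0 v=1: → [0,2); WM=−∞
i=1 t=1 v=6: → [0,2); WM=−∞
i=2 t=4 v=2: → [4,6); WM=−∞
i=3 t=5 v=4: → [4,6); WM=5; [0,2) fires=2
i=4 t=5 v=3: → [4,6); WM=5
i=5 t=6 v=7: → [6,8); WM=5
i=6 t=7 v=4: → [6,8); WM=5
i=7 t=13 v=5: → [12,14); WM=13; [4,6) fires=3 [6,8) fires=2
i=8 t=10 v=8: DROP (t<13-1); WM=13
i=9 t=14 v=3: → [14,16); WM=13
i=10 t=15 v=1: → [14,16); WM=13
i=11 t=11 v=1: DROP (t<13-1); WM=15; [12,14) fires=1
i=12 t=15 v=8: → [14,16); WM=15
i=13 t=15 v=8: → [14,16); WM=15
i=14 t=12 v=4: DROP (t<15-1); WM=15

3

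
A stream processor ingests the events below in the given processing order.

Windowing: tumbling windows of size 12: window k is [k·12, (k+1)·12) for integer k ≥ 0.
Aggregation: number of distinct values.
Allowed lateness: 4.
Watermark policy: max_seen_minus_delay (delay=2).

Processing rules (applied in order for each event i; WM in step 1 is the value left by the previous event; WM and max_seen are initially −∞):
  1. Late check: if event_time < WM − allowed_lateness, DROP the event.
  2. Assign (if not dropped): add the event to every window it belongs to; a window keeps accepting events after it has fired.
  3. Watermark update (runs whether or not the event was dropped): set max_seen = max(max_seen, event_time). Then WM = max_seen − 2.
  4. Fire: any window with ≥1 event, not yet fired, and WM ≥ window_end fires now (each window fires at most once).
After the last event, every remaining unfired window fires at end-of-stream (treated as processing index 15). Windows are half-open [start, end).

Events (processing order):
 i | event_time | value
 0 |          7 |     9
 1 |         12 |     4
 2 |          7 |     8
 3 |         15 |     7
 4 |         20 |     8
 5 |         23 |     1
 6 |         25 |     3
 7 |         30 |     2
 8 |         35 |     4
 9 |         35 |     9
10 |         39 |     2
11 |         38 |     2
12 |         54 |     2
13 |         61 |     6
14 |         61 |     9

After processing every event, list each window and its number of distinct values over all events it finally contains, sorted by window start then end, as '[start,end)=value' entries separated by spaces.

i=0 t=7 v=9: → [0,12); WM=5
i=1 t=12 v=4: → [12,24); WM=10
i=2 t=7 v=8: → [0,12); WM=10
i=3 t=15 v=7: → [12,24); WM=13; [0,12) fires=2
i=4 t=20 v=8: → [12,24); WM=18
i=5 t=23 v=1: → [12,24); WM=21
i=6 t=25 v=3: → [24,36); WM=23
i=7 t=30 v=2: → [24,36); WM=28; [12,24) fires=4
i=8 t=35 v=4: → [24,36); WM=33
i=9 t=35 v=9: → [24,36); WM=33
i=10 t=39 v=2: → [36,48); WM=37; [24,36) fires=4
i=11 t=38 v=2: → [36,48); WM=37
i=12 t=54 v=2: → [48,60); WM=52; [36,48) fires=1
i=13 t=61 v=6: → [60,72); WM=59
i=14 t=61 v=9: → [60,72); WM=59

[0,12)=2 [12,24)=4 [24,36)=4 [36,48)=1 [48,60)=1 [60,72)=2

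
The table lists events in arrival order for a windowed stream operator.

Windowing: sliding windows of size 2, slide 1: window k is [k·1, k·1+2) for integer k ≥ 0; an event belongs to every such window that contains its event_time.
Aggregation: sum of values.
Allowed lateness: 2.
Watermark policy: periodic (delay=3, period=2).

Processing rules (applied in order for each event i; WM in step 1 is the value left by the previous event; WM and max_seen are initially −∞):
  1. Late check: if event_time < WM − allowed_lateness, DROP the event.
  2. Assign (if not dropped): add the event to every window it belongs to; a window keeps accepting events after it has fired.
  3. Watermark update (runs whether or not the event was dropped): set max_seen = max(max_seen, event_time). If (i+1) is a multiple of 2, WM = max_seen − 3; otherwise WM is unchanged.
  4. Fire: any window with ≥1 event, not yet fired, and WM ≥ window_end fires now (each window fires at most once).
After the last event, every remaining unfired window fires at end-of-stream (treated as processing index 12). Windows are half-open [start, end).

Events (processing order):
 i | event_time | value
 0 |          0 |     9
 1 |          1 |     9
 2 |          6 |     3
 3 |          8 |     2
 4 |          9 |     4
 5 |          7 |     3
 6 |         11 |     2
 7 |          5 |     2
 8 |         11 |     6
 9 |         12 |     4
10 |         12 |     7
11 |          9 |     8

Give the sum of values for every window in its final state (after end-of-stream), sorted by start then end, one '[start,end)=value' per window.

[0,2)=18 [1,3)=9 [4,6)=2 [5,7)=5 [6,8)=6 [7,9)=5 [8,10)=14 [9,11)=12 [10,12)=8 [11,13)=19 [12,14)=11

i=0 t=0 v=9: → [0,2); WM=−∞
i=1 t=1 v=9: → [1,3),[0,2); WM=-2
i=2 t=6 v=3: → [6,8),[5,7); WM=-2
i=3 t=8 v=2: → [8,10),[7,9); WM=5; [0,2) fires=18 [1,3) fires=9
i=4 t=9 v=4: → [9,11),[8,10); WM=5
i=5 t=7 v=3: → [7,9),[6,8); WM=6
i=6 t=11 v=2: → [11,13),[10,12); WM=6
i=7 t=5 v=2: → [5,7),[4,6); WM=8; [4,6) fires=2 [5,7) fires=5 [6,8) fires=6
i=8 t=11 v=6: → [11,13),[10,12); WM=8
i=9 t=12 v=4: → [12,14),[11,13); WM=9; [7,9) fires=5
i=10 t=12 v=7: → [12,14),[11,13); WM=9
i=11 t=9 v=8: → [9,11),[8,10); WM=9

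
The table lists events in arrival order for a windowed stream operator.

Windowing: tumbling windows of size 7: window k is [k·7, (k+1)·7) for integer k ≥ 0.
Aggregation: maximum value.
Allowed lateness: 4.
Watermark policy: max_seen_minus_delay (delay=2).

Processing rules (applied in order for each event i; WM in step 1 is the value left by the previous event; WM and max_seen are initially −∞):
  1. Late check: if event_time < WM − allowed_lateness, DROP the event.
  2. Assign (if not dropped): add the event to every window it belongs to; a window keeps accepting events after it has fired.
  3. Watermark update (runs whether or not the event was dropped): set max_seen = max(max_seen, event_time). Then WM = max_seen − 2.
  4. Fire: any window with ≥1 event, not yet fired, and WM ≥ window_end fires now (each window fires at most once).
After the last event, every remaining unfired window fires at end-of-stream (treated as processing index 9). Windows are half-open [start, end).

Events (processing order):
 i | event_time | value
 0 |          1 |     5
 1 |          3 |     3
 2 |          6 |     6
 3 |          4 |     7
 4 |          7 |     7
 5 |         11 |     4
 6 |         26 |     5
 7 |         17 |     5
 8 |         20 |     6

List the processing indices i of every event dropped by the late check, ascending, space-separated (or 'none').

i=0 t=1 v=5: → [0,7); WM=-1
i=1 t=3 v=3: → [0,7); WM=1
i=2 t=6 v=6: → [0,7); WM=4
i=3 t=4 v=7: → [0,7); WM=4
i=4 t=7 v=7: → [7,14); WM=5
i=5 t=11 v=4: → [7,14); WM=9; [0,7) fires=7
i=6 t=26 v=5: → [21,28); WM=24; [7,14) fires=7
i=7 t=17 v=5: DROP (t<24-4); WM=24
i=8 t=20 v=6: → [14,21); WM=24; [14,21) fires=6

7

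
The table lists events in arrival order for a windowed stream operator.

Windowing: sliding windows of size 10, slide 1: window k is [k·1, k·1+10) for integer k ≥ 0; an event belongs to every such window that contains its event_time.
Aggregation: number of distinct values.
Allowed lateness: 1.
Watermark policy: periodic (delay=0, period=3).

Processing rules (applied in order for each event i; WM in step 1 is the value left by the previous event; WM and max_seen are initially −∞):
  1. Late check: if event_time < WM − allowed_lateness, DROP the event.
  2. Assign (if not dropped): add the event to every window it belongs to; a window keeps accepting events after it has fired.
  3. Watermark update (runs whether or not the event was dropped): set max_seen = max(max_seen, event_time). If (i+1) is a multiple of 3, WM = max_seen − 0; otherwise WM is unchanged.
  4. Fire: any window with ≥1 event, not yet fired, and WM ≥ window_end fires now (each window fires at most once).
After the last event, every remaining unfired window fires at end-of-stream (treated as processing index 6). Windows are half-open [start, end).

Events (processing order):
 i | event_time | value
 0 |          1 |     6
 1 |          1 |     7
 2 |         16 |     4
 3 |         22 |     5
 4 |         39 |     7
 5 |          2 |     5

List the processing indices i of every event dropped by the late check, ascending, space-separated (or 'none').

i=0 t=1 v=6: → [1,11),[0,10); WM=−∞
i=1 t=1 v=7: → [1,11),[0,10); WM=−∞
i=2 t=16 v=4: → [16,26),[15,25),[14,24),[13,23),[12,22),[11,21),[10,20),[9,19),[8,18),[7,17); WM=16; [0,10) fires=2 [1,11) fires=2
i=3 t=22 v=5: → [22,32),[21,31),[20,30),[19,29),[18,28),[17,27),[16,26),[15,25),[14,24),[13,23); WM=16
i=4 t=39 v=7: → [39,49),[38,48),[37,47),[36,46),[35,45),[34,44),[33,43),[32,42),[31,41),[30,40); WM=16
i=5 t=2 v=5: DROP (t<16-1); WM=39; [7,17) fires=1 [8,18) fires=1 [9,19) fires=1 [10,20) fires=1 [11,21) fires=1 [12,22) fires=1 [13,23) fires=2 [14,24) fires=2 [15,25) fires=2 [16,26) fires=2 [17,27) fires=1 [18,28) fires=1 [19,29) fires=1 [20,30) fires=1 [21,31) fires=1 [22,32) fires=1

5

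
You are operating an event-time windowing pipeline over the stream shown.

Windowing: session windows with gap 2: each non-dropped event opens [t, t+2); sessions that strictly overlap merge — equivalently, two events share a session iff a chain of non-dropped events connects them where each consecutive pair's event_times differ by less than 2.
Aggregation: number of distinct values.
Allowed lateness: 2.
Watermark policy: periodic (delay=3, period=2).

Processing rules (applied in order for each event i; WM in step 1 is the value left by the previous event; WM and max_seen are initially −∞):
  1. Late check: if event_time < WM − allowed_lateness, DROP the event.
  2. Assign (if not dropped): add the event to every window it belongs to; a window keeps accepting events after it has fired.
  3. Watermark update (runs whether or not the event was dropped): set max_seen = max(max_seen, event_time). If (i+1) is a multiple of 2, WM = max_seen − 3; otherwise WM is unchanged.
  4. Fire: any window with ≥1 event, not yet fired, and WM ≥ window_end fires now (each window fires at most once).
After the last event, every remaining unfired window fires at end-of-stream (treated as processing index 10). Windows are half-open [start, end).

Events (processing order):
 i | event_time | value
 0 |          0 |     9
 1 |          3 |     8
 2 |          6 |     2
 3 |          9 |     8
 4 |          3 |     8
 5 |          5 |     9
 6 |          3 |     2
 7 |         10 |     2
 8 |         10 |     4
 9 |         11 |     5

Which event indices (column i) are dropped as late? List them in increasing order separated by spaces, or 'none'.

4 6

i=0 t=0 v=9: → [0,2); WM=−∞
i=1 t=3 v=8: → [3,5); WM=0
i=2 t=6 v=2: → [6,8); WM=0
i=3 t=9 v=8: → [9,11); WM=6
i=4 t=3 v=8: DROP (t<6-2); WM=6
i=5 t=5 v=9: → [5,8); WM=6
i=6 t=3 v=2: DROP (t<6-2); WM=6
i=7 t=10 v=2: → [9,12); WM=7
i=8 t=10 v=4: → [9,12); WM=7
i=9 t=11 v=5: → [9,13); WM=8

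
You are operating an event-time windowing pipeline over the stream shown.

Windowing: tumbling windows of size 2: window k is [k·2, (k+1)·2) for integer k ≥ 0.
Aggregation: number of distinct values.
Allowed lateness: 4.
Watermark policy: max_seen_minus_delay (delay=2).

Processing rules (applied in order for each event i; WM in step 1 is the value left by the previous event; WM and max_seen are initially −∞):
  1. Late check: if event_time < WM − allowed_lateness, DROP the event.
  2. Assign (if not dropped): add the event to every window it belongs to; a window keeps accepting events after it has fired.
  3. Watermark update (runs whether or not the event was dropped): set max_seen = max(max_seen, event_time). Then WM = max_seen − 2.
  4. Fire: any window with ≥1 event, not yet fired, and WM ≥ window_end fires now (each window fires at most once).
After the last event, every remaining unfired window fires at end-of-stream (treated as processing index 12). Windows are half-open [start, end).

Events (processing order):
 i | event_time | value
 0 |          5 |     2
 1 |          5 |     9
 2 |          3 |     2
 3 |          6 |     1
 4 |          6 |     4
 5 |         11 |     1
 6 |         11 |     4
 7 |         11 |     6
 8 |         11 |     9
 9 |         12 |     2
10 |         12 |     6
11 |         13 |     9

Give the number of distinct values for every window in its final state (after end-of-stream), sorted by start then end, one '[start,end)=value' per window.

i=0 t=5 v=2: → [4,6); WM=3
i=1 t=5 v=9: → [4,6); WM=3
i=2 t=3 v=2: → [2,4); WM=3
i=3 t=6 v=1: → [6,8); WM=4; [2,4) fires=1
i=4 t=6 v=4: → [6,8); WM=4
i=5 t=11 v=1: → [10,12); WM=9; [4,6) fires=2 [6,8) fires=2
i=6 t=11 v=4: → [10,12); WM=9
i=7 t=11 v=6: → [10,12); WM=9
i=8 t=11 v=9: → [10,12); WM=9
i=9 t=12 v=2: → [12,14); WM=10
i=10 t=12 v=6: → [12,14); WM=10
i=11 t=13 v=9: → [12,14); WM=11

[2,4)=1 [4,6)=2 [6,8)=2 [10,12)=4 [12,14)=3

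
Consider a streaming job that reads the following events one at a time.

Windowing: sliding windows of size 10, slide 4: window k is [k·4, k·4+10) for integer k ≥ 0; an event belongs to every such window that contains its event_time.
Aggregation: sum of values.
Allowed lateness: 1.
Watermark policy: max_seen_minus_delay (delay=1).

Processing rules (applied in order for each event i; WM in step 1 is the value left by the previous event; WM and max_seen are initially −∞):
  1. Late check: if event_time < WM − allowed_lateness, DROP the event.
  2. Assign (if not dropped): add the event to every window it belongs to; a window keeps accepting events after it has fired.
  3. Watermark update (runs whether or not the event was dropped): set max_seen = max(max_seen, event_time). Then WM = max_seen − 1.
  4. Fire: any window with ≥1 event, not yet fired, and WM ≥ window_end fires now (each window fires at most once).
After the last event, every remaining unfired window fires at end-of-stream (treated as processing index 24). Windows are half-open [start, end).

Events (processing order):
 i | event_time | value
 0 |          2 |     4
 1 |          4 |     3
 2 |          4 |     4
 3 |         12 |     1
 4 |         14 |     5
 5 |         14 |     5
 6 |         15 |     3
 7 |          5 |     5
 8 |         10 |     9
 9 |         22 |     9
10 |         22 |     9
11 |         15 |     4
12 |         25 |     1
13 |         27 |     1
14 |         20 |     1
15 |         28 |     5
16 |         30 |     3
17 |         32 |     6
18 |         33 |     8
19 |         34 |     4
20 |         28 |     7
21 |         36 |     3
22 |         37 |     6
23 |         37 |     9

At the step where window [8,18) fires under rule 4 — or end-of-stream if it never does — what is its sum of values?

14

i=0 t=2 v=4: → [0,10); WM=1
i=1 t=4 v=3: → [4,14),[0,10); WM=3
i=2 t=4 v=4: → [4,14),[0,10); WM=3
i=3 t=12 v=1: → [12,22),[8,18),[4,14); WM=11; [0,10) fires=11
i=4 t=14 v=5: → [12,22),[8,18); WM=13
i=5 t=14 v=5: → [12,22),[8,18); WM=13
i=6 t=15 v=3: → [12,22),[8,18); WM=14; [4,14) fires=8
i=7 t=5 v=5: DROP (t<14-1); WM=14
i=8 t=10 v=9: DROP (t<14-1); WM=14
i=9 t=22 v=9: → [20,30),[16,26); WM=21; [8,18) fires=14
i=10 t=22 v=9: → [20,30),[16,26); WM=21
i=11 t=15 v=4: DROP (t<21-1); WM=21
i=12 t=25 v=1: → [24,34),[20,30),[16,26); WM=24; [12,22) fires=14
i=13 t=27 v=1: → [24,34),[20,30); WM=26; [16,26) fires=19
i=14 t=20 v=1: DROP (t<26-1); WM=26
i=15 t=28 v=5: → [28,38),[24,34),[20,30); WM=27
i=16 t=30 v=3: → [28,38),[24,34); WM=29
i=17 t=32 v=6: → [32,42),[28,38),[24,34); WM=31; [20,30) fires=25
i=18 t=33 v=8: → [32,42),[28,38),[24,34); WM=32
i=19 t=34 v=4: → [32,42),[28,38); WM=33
i=20 t=28 v=7: DROP (t<33-1); WM=33
i=21 t=36 v=3: → [36,46),[32,42),[28,38); WM=35; [24,34) fires=24
i=22 t=37 v=6: → [36,46),[32,42),[28,38); WM=36
i=23 t=37 v=9: → [36,46),[32,42),[28,38); WM=36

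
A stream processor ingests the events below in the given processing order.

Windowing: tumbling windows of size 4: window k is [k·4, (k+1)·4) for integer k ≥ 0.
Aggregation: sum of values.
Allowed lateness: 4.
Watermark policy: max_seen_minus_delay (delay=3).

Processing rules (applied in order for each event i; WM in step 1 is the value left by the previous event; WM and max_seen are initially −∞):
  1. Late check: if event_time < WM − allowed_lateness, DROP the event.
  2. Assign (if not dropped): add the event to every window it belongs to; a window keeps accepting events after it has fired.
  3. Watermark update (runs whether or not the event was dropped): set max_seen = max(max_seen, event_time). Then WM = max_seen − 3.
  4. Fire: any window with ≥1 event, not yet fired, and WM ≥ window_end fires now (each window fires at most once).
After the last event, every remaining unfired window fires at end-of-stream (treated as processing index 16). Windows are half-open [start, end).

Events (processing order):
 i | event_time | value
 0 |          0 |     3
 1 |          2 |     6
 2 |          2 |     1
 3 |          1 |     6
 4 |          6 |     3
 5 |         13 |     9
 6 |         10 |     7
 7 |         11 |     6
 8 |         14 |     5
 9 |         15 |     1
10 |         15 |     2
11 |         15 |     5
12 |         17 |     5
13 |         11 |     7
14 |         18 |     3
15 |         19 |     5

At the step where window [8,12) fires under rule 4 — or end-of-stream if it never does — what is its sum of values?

13

i=0 t=0 v=3: → [0,4); WM=-3
i=1 t=2 v=6: → [0,4); WM=-1
i=2 t=2 v=1: → [0,4); WM=-1
i=3 t=1 v=6: → [0,4); WM=-1
i=4 t=6 v=3: → [4,8); WM=3
i=5 t=13 v=9: → [12,16); WM=10; [0,4) fires=16 [4,8) fires=3
i=6 t=10 v=7: → [8,12); WM=10
i=7 t=11 v=6: → [8,12); WM=10
i=8 t=14 v=5: → [12,16); WM=11
i=9 t=15 v=1: → [12,16); WM=12; [8,12) fires=13
i=10 t=15 v=2: → [12,16); WM=12
i=11 t=15 v=5: → [12,16); WM=12
i=12 t=17 v=5: → [16,20); WM=14
i=13 t=11 v=7: → [8,12); WM=14
i=14 t=18 v=3: → [16,20); WM=15
i=15 t=19 v=5: → [16,20); WM=16; [12,16) fires=22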